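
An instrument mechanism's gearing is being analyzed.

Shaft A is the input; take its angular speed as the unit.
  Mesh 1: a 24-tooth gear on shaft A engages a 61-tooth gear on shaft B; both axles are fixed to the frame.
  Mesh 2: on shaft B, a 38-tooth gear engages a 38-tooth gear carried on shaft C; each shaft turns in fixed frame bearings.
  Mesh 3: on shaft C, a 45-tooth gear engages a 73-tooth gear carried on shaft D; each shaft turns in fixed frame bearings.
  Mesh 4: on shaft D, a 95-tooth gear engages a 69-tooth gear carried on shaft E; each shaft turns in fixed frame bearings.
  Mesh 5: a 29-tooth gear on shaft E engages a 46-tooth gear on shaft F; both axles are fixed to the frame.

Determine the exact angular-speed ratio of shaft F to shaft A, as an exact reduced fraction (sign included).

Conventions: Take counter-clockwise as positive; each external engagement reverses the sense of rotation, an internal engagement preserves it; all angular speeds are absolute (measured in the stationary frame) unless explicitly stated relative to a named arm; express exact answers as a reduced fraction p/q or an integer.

class = fixed-axis compound train [5 meshes; 5 ratios multiply, 5 sense flips]
mesh 1 [24T→61T]: running ratio 24/61, sense −
mesh 2 [38T→38T]: running ratio 24/61, sense +
mesh 3 [45T→73T]: running ratio 1080/4453, sense −
mesh 4 [95T→69T]: running ratio 34200/102419, sense +
mesh 5 [29T→46T]: running ratio 495900/2355637, sense −
ω_out/ω_in = -495900/2355637

-495900/2355637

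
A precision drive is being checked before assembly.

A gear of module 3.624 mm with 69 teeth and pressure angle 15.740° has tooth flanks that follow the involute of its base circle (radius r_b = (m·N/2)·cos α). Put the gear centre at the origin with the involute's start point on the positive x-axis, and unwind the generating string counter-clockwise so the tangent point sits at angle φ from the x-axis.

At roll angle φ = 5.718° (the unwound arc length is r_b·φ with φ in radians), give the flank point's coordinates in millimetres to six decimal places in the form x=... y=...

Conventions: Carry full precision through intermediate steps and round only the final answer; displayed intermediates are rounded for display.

x=120.937553 y=0.039831

topology: single-mesh involute geometry — m = 3.624, N = 69
pitch radius r_p = m·N/2 = 3.624·69/2 = 125.028000
base radius r_b = r_p·cos α = 125.028000·cos 15.740° = 120.339775
roll angle φ = 5.718° = 0.09979793 rad
x = r_b·(cos φ + φ·sin φ) = 120.937553
y = r_b·(sin φ − φ·cos φ) = 0.039831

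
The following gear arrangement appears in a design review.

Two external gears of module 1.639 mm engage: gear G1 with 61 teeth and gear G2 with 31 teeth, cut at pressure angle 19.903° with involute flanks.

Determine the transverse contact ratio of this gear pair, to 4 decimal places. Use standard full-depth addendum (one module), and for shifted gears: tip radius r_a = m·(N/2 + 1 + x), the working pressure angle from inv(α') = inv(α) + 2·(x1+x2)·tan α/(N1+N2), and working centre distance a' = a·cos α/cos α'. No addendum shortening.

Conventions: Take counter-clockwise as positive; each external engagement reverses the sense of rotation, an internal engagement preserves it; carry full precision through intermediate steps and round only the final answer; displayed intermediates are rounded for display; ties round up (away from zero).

recognized (one external pair, fixed centres): single-mesh tooth geometry, m = 1.639, N1 = 61, N2 = 31
base radii: r_b1 = 47.003642, r_b2 = 23.887097
tip radii: r_a1 = 51.628500, r_a2 = 27.043500
no profile shift: α' = α, a' = a
action lengths: √(r_a1²−r_b1²) = 21.357894, √(r_a2²−r_b2²) = 12.679018
base pitch p_b = π·m·cos α = 4.841518
CR = (21.357894 + 12.679018 − 75.394000·sin 19.90300°)/4.841518 = 1.728925
contact ratio ≈ 1.7289

1.7289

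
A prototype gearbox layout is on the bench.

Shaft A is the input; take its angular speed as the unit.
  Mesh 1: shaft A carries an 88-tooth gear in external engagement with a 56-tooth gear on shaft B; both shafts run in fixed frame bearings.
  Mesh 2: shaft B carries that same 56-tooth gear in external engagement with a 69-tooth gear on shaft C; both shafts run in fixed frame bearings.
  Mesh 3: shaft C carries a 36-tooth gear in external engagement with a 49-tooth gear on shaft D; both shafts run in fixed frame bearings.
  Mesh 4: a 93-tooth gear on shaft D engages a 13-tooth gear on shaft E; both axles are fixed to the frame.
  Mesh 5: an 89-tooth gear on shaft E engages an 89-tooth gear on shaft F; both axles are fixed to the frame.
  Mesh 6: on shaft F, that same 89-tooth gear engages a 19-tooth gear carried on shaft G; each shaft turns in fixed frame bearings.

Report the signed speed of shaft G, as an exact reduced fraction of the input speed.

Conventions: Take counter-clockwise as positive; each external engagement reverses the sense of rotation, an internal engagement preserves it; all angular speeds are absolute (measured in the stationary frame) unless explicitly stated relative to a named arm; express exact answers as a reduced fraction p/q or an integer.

6-mesh fixed-axis compound train (all bearings frame-fixed)
mesh 1 [88T→56T]: |ω|/ω_in = 1×88/56 = 11/7, sense flips to −
mesh 2 [56T→69T]: |ω|/ω_in = (11/7)×56/69 = 88/69, sense flips to +
mesh 3 [36T→49T]: |ω|/ω_in = (88/69)×36/49 = 1056/1127, sense flips to −
mesh 4 [93T→13T]: |ω|/ω_in = (1056/1127)×93/13 = 98208/14651, sense flips to +
mesh 5 [89T→89T]: |ω|/ω_in = (98208/14651)×89/89 = 98208/14651, sense flips to −
mesh 6 [89T→19T]: |ω|/ω_in = (98208/14651)×89/19 = 8740512/278369, sense flips to +
signed output speed (× input speed) = 8740512/278369

8740512/278369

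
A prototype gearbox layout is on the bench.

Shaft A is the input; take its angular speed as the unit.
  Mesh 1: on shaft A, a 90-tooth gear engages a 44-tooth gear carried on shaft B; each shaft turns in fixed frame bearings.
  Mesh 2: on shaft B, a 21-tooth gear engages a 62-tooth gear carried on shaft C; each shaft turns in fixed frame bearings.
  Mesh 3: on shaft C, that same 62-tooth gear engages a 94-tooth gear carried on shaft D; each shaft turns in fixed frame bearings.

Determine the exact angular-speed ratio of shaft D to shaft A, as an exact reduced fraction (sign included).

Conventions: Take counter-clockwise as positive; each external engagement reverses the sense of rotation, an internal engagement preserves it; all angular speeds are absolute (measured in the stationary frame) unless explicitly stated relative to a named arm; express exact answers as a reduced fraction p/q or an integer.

class = fixed-axis compound train [3 meshes; 3 ratios multiply, 3 sense flips]
mesh 1 [90T→44T]: running ratio 45/22, sense −
mesh 2 [21T→62T]: running ratio 945/1364, sense +
mesh 3 [62T→94T]: running ratio 945/2068, sense −
ω_out/ω_in = -945/2068

-945/2068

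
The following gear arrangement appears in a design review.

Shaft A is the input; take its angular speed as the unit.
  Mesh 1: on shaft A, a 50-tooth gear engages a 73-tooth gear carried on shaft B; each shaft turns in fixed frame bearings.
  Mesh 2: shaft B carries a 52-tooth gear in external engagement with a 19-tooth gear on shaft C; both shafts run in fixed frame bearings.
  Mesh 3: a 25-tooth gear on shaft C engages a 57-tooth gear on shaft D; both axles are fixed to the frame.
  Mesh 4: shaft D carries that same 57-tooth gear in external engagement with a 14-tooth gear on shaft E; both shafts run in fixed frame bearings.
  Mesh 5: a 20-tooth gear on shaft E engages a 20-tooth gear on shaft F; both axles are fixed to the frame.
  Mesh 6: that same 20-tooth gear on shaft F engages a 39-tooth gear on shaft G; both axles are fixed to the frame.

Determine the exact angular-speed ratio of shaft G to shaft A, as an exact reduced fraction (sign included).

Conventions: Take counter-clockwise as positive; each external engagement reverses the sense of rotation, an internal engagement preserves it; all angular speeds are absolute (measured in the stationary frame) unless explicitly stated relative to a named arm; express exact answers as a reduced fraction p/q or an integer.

class = fixed-axis compound train [6 meshes; 6 ratios multiply, 6 sense flips]
mesh 1 [50T→73T]: running ratio 50/73, sense −
mesh 2 [52T→19T]: running ratio 2600/1387, sense +
mesh 3 [25T→57T]: running ratio 65000/79059, sense −
mesh 4 [57T→14T]: running ratio 32500/9709, sense +
mesh 5 [20T→20T]: running ratio 32500/9709, sense −
mesh 6 [20T→39T]: running ratio 50000/29127, sense +
ω_out/ω_in = 50000/29127

50000/29127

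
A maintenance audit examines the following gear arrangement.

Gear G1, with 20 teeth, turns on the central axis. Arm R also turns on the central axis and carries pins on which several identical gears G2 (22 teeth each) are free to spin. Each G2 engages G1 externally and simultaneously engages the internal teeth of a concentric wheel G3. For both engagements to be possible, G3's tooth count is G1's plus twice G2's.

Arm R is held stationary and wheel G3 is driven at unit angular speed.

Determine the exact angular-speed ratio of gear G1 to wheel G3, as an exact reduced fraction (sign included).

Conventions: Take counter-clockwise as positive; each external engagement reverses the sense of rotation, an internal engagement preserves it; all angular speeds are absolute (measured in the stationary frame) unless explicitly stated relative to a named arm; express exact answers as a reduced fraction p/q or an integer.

topology: planetary set — G1 20T / G2 22T / G3 64T, arm = carrier (Willis)
ring teeth: 20 + 2·22 = 64
20(ω_sun−ω_arm) = −64(ω_ring−ω_arm),  ω_arm = 0, ω_ring = 1
ω_sun = 0 − (64/20)(1−0) = -16/5
ω_out/ω_in = -16/5

-16/5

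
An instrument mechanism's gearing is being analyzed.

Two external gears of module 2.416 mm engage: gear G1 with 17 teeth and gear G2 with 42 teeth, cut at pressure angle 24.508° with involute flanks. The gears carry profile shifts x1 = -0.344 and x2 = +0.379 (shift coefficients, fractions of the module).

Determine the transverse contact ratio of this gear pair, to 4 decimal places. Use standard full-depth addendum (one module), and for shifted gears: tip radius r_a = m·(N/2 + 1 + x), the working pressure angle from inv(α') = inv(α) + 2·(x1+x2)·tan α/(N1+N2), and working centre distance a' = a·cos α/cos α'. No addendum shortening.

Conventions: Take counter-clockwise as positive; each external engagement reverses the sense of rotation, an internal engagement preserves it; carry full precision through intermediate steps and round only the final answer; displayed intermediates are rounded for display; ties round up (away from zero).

topology: single-mesh involute geometry — m = 2.416, 17T/42T pair
base radii: r_b1 = 18.685775, r_b2 = 46.164857
tip radii: r_a1 = 22.120896, r_a2 = 54.067664
inv(α') = inv(24.508°) + 2·(-0.344+0.379)·tan α/(17+42) = 0.02869049  ⇒  α' = 24.65609°
a' = a·cos α / cos α' = 71.2720·cos 24.508°/cos 24.65609° = 71.356321
action lengths: √(r_a1²−r_b1²) = 11.839588, √(r_a2²−r_b2²) = 28.144596
base pitch p_b = π·m·cos α = 6.906246
CR = (11.839588 + 28.144596 − 71.356321·sin 24.65609°)/6.906246 = 1.479301
contact ratio ≈ 1.4793

1.4793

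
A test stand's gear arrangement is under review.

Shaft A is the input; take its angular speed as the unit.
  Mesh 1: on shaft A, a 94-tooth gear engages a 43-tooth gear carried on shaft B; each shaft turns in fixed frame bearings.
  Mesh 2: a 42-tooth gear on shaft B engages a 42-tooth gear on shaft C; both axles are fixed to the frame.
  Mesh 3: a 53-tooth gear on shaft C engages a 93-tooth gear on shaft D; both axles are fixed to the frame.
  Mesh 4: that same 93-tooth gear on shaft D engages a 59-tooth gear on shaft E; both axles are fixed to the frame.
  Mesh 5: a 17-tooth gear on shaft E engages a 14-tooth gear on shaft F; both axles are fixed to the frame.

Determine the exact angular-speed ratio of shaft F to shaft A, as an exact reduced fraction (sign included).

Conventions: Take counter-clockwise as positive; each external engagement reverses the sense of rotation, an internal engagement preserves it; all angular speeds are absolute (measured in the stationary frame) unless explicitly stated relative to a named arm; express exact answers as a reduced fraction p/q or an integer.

class = fixed-axis compound train [5 meshes; 5 ratios multiply, 5 sense flips]
mesh 1 [94T→43T]: running ratio 94/43, sense −
mesh 2 [42T→42T]: running ratio 94/43, sense +
mesh 3 [53T→93T]: running ratio 4982/3999, sense −
mesh 4 [93T→59T]: running ratio 4982/2537, sense +
mesh 5 [17T→14T]: running ratio 42347/17759, sense −
ω_out/ω_in = -42347/17759

-42347/17759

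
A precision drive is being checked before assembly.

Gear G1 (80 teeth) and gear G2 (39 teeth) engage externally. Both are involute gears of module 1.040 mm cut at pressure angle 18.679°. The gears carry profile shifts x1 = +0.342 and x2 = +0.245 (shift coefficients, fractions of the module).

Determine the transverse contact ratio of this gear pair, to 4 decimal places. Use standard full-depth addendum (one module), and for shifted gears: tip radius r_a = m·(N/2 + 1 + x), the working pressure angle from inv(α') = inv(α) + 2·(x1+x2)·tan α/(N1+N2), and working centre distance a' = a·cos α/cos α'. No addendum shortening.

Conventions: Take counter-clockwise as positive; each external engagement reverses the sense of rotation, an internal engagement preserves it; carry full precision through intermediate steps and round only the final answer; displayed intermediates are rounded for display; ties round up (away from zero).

recognized (one external pair, fixed centres): single-mesh tooth geometry, m = 1.040, N1 = 80, N2 = 39
base radii: r_b1 = 39.408833, r_b2 = 19.211806
tip radii: r_a1 = 42.995680, r_a2 = 21.574800
inv(α') = inv(18.679°) + 2·(+0.342+0.245)·tan α/(80+39) = 0.01539809  ⇒  α' = 20.21110°
a' = a·cos α / cos α' = 61.8800·cos 18.679°/cos 20.21110° = 62.466973
action lengths: √(r_a1²−r_b1²) = 17.192218, √(r_a2²−r_b2²) = 9.817255
base pitch p_b = π·m·cos α = 3.095163
CR = (17.192218 + 9.817255 − 62.466973·sin 20.21110°)/3.095163 = 1.753829
contact ratio ≈ 1.7538

1.7538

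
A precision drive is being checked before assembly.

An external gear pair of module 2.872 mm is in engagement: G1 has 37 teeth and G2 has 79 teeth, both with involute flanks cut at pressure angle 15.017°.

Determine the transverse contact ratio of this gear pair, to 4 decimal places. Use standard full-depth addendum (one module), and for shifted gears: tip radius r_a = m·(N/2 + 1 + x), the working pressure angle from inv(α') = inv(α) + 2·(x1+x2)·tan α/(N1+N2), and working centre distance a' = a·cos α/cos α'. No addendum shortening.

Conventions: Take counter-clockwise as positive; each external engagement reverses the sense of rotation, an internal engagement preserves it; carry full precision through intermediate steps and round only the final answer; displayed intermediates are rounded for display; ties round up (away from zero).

single-mesh involute tooth geometry (37T engaging 79T at module 2.872)
base radii: r_b1 = 51.317489, r_b2 = 109.569773
tip radii: r_a1 = 56.004000, r_a2 = 116.316000
no profile shift: α' = α, a' = a
action lengths: √(r_a1²−r_b1²) = 22.426845, √(r_a2²−r_b2²) = 39.036864
base pitch p_b = π·m·cos α = 8.714521
CR = (22.426845 + 39.036864 − 166.576000·sin 15.01700°)/8.714521 = 2.100279
contact ratio ≈ 2.1003

2.1003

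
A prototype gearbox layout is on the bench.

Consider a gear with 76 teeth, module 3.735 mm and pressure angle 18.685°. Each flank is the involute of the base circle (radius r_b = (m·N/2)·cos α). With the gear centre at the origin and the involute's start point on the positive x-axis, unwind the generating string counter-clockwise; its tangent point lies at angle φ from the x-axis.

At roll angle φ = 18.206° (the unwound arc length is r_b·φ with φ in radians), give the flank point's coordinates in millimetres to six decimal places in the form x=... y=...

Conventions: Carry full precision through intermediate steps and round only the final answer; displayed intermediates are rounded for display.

topology: single-mesh involute geometry — m = 3.735, N = 76
pitch radius r_p = m·N/2 = 3.735·76/2 = 141.930000
base radius r_b = r_p·cos α = 141.930000·cos 18.685° = 134.449463
roll angle φ = 18.206° = 0.31775464 rad
x = r_b·(cos φ + φ·sin φ) = 141.066638
y = r_b·(sin φ − φ·cos φ) = 1.423384

x=141.066638 y=1.423384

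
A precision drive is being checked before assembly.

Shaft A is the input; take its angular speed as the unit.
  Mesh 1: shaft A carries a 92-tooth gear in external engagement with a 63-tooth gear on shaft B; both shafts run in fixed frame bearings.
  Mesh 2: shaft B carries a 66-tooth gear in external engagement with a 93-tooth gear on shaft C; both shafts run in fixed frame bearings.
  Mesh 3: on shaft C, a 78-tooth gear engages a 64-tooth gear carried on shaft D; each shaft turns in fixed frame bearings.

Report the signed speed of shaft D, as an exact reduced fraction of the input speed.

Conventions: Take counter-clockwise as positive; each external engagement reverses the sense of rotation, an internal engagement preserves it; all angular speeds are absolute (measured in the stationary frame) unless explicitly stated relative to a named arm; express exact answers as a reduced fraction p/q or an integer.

-3289/2604

3-mesh fixed-axis compound train (all bearings frame-fixed)
mesh 1 [92T→63T]: |ω|/ω_in = 1×92/63 = 92/63, sense flips to −
mesh 2 [66T→93T]: |ω|/ω_in = (92/63)×66/93 = 2024/1953, sense flips to +
mesh 3 [78T→64T]: |ω|/ω_in = (2024/1953)×78/64 = 3289/2604, sense flips to −
signed output speed (× input speed) = -3289/2604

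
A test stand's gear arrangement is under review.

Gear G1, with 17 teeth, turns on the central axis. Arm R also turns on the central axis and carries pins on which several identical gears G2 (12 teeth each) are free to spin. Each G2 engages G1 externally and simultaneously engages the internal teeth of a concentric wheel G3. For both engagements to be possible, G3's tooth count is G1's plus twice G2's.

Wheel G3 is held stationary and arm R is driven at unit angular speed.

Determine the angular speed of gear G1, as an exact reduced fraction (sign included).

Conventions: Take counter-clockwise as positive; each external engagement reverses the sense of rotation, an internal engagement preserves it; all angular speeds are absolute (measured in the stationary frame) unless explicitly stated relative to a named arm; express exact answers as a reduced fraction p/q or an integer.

58/17

planetary set (17T centre, 12T on arm, 41T internal) — Willis relation
ring teeth: 17 + 2·12 = 41
17(ω_sun−ω_arm) = −41(ω_ring−ω_arm),  ω_ring = 0, ω_arm = 1
ω_sun = 1 − (41/17)(0−1) = 58/17
exact speed ratio = 58/17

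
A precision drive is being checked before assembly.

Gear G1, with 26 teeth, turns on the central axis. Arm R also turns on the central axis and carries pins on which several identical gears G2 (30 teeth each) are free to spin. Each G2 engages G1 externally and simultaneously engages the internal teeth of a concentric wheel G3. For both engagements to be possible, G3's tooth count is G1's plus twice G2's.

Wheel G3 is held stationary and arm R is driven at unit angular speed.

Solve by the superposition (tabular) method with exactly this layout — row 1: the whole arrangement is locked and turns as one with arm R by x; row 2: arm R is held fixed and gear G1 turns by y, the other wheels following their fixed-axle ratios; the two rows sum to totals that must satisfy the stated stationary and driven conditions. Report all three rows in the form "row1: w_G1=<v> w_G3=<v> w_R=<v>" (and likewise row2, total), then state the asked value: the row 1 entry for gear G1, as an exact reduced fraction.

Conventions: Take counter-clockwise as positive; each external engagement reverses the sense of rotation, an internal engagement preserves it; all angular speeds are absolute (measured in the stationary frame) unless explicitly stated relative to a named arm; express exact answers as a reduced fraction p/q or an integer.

recognized (axles ride arm R): planetary set, 26/30/86 teeth
row 1: whole set turns with the arm by x
row 2 — arm fixed, fixed-axis ratios: sun y, ring −(26/86)·y, arm 0
boundary: total ω_ring = x − (26/86)·y = 0 and total ω_arm = x = 1  ⇒  y = 43/13, x = 1
row 2 ring = −(26/86)·43/13 = -1
totals (row 1 + row 2): sun 1 + 43/13 = 56/13, ring 1 + (-1) = 0, arm 1 + 0 = 1
asked cell (row1, sun) = 1

row1: w_G1=1 w_G3=1 w_R=1
row2: w_G1=43/13 w_G3=-1 w_R=0
total: w_G1=56/13 w_G3=0 w_R=1
asked value: 1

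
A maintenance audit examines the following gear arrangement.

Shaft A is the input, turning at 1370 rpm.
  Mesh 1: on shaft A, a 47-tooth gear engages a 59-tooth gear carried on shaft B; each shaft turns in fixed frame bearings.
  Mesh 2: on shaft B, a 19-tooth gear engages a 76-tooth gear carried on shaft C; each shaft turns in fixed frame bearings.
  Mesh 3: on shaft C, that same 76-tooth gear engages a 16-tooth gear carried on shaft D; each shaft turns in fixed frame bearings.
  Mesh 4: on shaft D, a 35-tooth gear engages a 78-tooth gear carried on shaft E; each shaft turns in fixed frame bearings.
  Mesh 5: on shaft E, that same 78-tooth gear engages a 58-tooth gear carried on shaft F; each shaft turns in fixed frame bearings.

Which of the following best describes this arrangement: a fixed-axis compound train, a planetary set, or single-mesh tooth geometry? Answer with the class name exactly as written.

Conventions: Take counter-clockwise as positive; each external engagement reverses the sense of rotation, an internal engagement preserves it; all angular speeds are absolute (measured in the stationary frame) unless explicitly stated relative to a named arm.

fixed-axis compound train

class = fixed-axis compound train [5 meshes; 5 ratios multiply, 5 sense flips]
classification: fixed-axis compound train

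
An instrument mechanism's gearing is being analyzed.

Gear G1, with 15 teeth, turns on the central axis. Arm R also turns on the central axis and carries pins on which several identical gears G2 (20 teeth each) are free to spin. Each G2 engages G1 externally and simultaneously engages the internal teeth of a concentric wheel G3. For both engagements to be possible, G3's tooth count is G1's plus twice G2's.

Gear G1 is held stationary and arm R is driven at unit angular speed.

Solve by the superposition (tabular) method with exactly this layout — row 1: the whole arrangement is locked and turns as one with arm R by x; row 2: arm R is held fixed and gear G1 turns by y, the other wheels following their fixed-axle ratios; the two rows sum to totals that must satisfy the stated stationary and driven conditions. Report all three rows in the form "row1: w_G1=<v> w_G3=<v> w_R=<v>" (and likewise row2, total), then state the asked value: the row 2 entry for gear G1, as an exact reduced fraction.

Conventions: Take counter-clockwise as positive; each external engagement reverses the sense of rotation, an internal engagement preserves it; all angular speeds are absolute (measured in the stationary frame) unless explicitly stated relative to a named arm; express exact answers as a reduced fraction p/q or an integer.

row1: w_G1=1 w_G3=1 w_R=1
row2: w_G1=-1 w_G3=3/11 w_R=0
total: w_G1=0 w_G3=14/11 w_R=1
asked value: -1

class = planetary set [G3 = 15+2·20 = 55; Willis about the carrier]
row 1: whole set turns with the arm by x
superposition row 2 [arm held]: sun y, ring −(15/55)·y, arm 0
boundary: total ω_sun = x + y = 0 and total ω_arm = x = 1  ⇒  y = -1, x = 1
row 2 ring = −(15/55)·(-1) = 3/11
totals (row 1 + row 2): sun 1 + (-1) = 0, ring 1 + 3/11 = 14/11, arm 1 + 0 = 1
asked cell (row2, sun) = -1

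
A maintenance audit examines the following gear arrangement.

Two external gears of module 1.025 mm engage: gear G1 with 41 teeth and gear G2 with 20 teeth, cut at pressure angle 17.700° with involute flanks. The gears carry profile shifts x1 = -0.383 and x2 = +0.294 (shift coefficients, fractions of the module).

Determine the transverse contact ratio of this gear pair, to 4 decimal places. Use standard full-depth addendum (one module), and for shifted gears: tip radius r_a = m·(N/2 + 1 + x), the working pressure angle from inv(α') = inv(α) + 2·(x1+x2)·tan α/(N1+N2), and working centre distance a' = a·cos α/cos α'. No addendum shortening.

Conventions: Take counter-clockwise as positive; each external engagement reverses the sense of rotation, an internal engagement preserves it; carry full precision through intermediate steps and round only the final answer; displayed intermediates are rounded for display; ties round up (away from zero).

topology: single-mesh involute geometry — m = 1.025, 41T/20T pair
base radii: r_b1 = 20.017799, r_b2 = 9.764780
tip radii: r_a1 = 21.644925, r_a2 = 11.576350
inv(α') = inv(17.700°) + 2·(-0.383+0.294)·tan α/(41+20) = 0.00928617  ⇒  α' = 17.15869°
a' = a·cos α / cos α' = 31.2625·cos 17.700°/cos 17.15869° = 31.169911
action lengths: √(r_a1²−r_b1²) = 8.233498, √(r_a2²−r_b2²) = 6.217793
base pitch p_b = π·m·cos α = 3.067696
CR = (8.233498 + 6.217793 − 31.169911·sin 17.15869°)/3.067696 = 1.713197
contact ratio ≈ 1.7132

1.7132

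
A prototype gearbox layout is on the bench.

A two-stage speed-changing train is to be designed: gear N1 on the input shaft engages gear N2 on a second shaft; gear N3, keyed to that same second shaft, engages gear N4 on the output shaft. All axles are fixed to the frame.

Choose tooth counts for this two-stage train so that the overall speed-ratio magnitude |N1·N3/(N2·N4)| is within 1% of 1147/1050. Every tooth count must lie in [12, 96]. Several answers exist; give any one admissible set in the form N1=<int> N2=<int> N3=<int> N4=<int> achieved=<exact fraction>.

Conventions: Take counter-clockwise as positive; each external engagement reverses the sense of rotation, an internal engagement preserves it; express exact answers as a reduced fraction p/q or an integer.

design class (target 1147/1050): fixed-axis compound train
target = 1147/1050 in lowest terms: an exact hit needs N1·N3 = k·1147 and N2·N4 = k·1050 for one integer k, every count in [12, 96]; additionally prefer no 1:1 stage (N1 ≠ N2, N3 ≠ N4)
k = 1: N1·N3 = 1147 = 31·37, N2·N4 = 1050 = 14·75
achieved = 31·37/(14·75) = 1147/1050; |achieved − target| = 0 ≤ 1147/105000 ✓

N1=31 N2=14 N3=37 N4=75 achieved=1147/1050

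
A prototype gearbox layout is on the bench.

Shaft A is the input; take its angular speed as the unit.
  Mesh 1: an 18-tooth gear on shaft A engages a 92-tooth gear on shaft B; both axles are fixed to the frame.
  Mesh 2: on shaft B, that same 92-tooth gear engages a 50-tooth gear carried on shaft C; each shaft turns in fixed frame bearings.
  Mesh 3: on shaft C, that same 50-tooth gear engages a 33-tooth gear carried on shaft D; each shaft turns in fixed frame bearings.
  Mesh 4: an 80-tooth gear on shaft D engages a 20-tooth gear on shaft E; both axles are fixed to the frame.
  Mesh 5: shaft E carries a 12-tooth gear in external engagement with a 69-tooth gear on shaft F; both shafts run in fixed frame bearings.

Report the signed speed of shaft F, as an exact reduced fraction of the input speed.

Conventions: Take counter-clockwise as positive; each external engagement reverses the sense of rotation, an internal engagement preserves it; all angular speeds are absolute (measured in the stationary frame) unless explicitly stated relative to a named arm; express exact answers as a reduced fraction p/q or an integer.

5-mesh fixed-axis compound train (all bearings frame-fixed)
mesh 1 [18T→92T]: |ω|/ω_in = 1×18/92 = 9/46, sense flips to −
mesh 2 [92T→50T]: |ω|/ω_in = (9/46)×92/50 = 9/25, sense flips to +
mesh 3 [50T→33T]: |ω|/ω_in = (9/25)×50/33 = 6/11, sense flips to −
mesh 4 [80T→20T]: |ω|/ω_in = (6/11)×80/20 = 24/11, sense flips to +
mesh 5 [12T→69T]: |ω|/ω_in = (24/11)×12/69 = 96/253, sense flips to −
signed output speed (× input speed) = -96/253

-96/253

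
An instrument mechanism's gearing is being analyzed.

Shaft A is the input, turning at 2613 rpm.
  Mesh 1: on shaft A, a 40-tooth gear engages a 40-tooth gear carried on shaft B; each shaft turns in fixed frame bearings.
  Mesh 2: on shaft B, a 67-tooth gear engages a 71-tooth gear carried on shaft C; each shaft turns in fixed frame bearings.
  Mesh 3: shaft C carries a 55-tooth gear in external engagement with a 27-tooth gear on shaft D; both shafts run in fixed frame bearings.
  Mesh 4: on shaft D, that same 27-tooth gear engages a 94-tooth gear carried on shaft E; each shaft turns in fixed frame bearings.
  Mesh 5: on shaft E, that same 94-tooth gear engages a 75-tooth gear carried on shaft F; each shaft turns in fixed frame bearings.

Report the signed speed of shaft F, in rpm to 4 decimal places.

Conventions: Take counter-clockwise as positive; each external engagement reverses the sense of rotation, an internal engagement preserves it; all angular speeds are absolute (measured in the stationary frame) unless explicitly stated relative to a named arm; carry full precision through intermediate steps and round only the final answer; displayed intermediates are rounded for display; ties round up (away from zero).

class = fixed-axis compound train [5 meshes; 5 ratios multiply, 5 sense flips]
mesh 1 [40T→40T]: ω = 2613.0000×40/40 = 2613.0000 rpm, sense flips to −
mesh 2 [67T→71T]: ω = 2613.0000×67/71 = 2465.7887 rpm, sense flips to +
mesh 3 [55T→27T]: ω = 2465.7887×55/27 = 5022.9030 rpm, sense flips to −
mesh 4 [27T→94T]: ω = 5022.9030×27/94 = 1442.7487 rpm, sense flips to +
mesh 5 [94T→75T]: ω = 1442.7487×94/75 = 1808.2451 rpm, sense flips to −
signed output speed = -1808.2451 rpm

-1808.2451 rpm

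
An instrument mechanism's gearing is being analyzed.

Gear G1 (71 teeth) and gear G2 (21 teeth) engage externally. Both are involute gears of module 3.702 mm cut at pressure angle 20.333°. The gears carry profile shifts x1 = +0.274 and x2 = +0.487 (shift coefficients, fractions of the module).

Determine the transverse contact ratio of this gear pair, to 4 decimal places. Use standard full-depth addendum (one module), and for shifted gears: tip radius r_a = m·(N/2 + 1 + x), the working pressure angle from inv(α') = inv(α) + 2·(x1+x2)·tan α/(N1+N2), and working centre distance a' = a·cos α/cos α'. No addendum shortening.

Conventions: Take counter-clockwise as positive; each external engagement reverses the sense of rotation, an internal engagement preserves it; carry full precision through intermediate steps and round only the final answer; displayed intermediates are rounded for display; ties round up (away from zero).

1.5309

topology: single-mesh involute geometry — m = 3.702, 71T/21T pair
base radii: r_b1 = 123.232021, r_b2 = 36.448908
tip radii: r_a1 = 136.137348, r_a2 = 44.375874
inv(α') = inv(20.333°) + 2·(+0.274+0.487)·tan α/(71+21) = 0.02181880  ⇒  α' = 22.60112°
a' = a·cos α / cos α' = 170.2920·cos 20.333°/cos 22.60112° = 172.964102
action lengths: √(r_a1²−r_b1²) = 57.855394, √(r_a2²−r_b2²) = 25.311960
base pitch p_b = π·m·cos α = 10.905488
CR = (57.855394 + 25.311960 − 172.964102·sin 22.60112°)/10.905488 = 1.530875
contact ratio ≈ 1.5309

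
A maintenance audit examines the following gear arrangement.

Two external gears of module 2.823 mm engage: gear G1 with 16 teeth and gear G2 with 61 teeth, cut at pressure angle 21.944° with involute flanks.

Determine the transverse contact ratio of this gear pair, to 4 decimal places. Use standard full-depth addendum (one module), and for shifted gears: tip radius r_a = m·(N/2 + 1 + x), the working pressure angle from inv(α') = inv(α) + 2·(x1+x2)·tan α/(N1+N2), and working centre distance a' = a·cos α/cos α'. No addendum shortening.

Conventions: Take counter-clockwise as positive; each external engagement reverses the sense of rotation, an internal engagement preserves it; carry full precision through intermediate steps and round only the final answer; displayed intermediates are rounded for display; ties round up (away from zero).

1.5644

topology: single-mesh involute geometry — m = 2.823, 16T/61T pair
base radii: r_b1 = 20.947779, r_b2 = 79.863407
tip radii: r_a1 = 25.407000, r_a2 = 88.924500
no profile shift: α' = α, a' = a
action lengths: √(r_a1²−r_b1²) = 14.377281, √(r_a2²−r_b2²) = 39.107581
base pitch p_b = π·m·cos α = 8.226174
CR = (14.377281 + 39.107581 − 108.685500·sin 21.94400°)/8.226174 = 1.564405
contact ratio ≈ 1.5644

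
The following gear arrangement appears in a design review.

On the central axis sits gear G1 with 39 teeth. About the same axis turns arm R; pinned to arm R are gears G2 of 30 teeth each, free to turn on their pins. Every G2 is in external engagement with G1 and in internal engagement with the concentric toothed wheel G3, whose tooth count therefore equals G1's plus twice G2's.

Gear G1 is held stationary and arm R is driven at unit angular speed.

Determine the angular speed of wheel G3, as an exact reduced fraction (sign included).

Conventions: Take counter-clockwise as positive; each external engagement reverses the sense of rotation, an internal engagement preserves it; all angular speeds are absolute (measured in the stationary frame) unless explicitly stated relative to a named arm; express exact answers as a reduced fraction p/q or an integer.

recognized (axles ride arm R): planetary set, 39/30/99 teeth
ring teeth: 39 + 2·30 = 99
39(ω_sun−ω_arm) = −99(ω_ring−ω_arm),  ω_sun = 0, ω_arm = 1
ω_ring = 1 − (39/99)(0−1) = 46/33
exact speed ratio = 46/33

46/33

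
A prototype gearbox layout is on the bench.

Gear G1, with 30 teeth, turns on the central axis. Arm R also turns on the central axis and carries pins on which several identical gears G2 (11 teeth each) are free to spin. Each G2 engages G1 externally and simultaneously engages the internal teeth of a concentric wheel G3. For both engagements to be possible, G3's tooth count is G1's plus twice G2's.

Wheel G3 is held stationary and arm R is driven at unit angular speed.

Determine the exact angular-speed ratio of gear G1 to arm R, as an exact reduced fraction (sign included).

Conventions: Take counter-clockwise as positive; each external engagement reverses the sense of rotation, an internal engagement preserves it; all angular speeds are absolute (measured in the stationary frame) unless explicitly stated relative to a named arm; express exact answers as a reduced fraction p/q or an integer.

41/15

class = planetary set [G3 = 30+2·11 = 52; Willis about the carrier]
ring teeth: 30 + 2·11 = 52
30(ω_sun−ω_arm) = −52(ω_ring−ω_arm),  ω_ring = 0, ω_arm = 1
ω_sun = 1 − (52/30)(0−1) = 41/15
ω_out/ω_in = 41/15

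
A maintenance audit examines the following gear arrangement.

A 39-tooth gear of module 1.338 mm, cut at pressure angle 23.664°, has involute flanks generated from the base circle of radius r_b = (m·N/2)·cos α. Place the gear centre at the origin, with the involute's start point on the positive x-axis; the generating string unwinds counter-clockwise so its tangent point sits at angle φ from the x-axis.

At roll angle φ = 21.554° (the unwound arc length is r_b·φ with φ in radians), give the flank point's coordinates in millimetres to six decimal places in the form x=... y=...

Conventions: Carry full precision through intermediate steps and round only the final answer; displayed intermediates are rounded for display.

class = single-mesh tooth geometry [base-circle involute, m = 1.338, 39T]
pitch radius r_p = m·N/2 = 1.338·39/2 = 26.091000
base radius r_b = r_p·cos α = 26.091000·cos 23.664° = 23.897137
roll angle φ = 21.554° = 0.37618827 rad
x = r_b·(cos φ + φ·sin φ) = 25.528715
y = r_b·(sin φ − φ·cos φ) = 0.418102

x=25.528715 y=0.418102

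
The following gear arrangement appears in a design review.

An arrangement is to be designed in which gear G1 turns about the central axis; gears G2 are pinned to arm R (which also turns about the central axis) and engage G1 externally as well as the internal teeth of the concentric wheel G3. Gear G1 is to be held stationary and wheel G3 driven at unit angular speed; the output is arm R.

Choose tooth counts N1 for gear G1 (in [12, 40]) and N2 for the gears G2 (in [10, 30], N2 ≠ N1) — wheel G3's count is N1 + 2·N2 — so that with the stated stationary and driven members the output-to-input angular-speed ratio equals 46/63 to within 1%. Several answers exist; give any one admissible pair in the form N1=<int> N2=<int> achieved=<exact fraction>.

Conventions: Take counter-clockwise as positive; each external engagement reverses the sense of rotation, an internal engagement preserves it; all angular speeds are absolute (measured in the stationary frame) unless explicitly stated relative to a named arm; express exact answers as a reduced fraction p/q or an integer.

planetary set to be sized for 46/63 (Willis relation)
Willis with ω_sun = 0: ω_arm/ω_ring = N3/(N1+N3); set equal to 46/63  ⇒  N3/N1 = (46/63)/(1 − 46/63) = 46/17
N3 = N1 + 2·N2  ⇒  N2/N1 = (N3/N1 − 1)/2 = (46/17 − 1)/2 = 29/34
smallest multiple with N1 ≥ 12 and N2 ≥ 10: k = 1  ⇒  N1 = 1·34 = 34, N2 = 1·29 = 29 (N1 ≤ 40, N2 ≤ 30, N2 ≠ N1 ✓), N3 = 34 + 2·29 = 92
check: N3/(N1+N3) with N1 = 34, N3 = 92 gives 46/63; |achieved − target| = 0 ≤ 23/3150 ✓

N1=34 N2=29 achieved=46/63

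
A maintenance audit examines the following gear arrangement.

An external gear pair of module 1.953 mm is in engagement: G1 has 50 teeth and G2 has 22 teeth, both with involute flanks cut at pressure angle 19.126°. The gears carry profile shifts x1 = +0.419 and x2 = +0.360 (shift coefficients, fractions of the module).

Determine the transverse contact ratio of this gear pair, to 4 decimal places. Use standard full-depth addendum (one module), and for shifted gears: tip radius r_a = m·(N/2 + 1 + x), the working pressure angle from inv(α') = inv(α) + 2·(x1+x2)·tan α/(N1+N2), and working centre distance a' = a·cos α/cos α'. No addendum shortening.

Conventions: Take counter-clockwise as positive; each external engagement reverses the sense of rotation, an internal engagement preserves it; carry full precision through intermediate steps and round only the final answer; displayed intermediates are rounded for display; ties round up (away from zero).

1.5766

single-mesh involute tooth geometry (50T engaging 22T at module 1.953)
base radii: r_b1 = 46.129876, r_b2 = 20.297145
tip radii: r_a1 = 51.596307, r_a2 = 24.139080
inv(α') = inv(19.126°) + 2·(+0.419+0.360)·tan α/(50+22) = 0.02048179  ⇒  α' = 22.14911°
a' = a·cos α / cos α' = 70.3080·cos 19.126°/cos 22.14911° = 71.719501
action lengths: √(r_a1²−r_b1²) = 23.113058, √(r_a2²−r_b2²) = 13.066027
base pitch p_b = π·m·cos α = 5.796851
CR = (23.113058 + 13.066027 − 71.719501·sin 22.14911°)/5.796851 = 1.576636
contact ratio ≈ 1.5766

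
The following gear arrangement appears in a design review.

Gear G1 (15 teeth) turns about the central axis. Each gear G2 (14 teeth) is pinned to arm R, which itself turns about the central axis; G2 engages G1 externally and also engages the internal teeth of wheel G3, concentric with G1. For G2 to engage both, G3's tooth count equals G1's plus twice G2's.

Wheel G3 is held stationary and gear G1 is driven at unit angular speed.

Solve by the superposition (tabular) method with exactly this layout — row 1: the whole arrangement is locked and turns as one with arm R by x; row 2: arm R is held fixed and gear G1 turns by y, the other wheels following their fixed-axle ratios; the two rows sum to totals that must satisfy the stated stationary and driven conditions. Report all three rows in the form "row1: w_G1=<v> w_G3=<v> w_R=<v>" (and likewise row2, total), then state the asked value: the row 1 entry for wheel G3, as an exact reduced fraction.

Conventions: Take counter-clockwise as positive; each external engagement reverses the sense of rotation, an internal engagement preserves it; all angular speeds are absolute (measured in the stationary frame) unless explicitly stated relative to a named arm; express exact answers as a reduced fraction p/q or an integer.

row1: w_G1=15/58 w_G3=15/58 w_R=15/58
row2: w_G1=43/58 w_G3=-15/58 w_R=0
total: w_G1=1 w_G3=0 w_R=15/58
asked value: 15/58

recognized (axles ride arm R): planetary set, 15/14/43 teeth
row 1: whole set turns with the arm by x
row 2 (arm held, sun turns y): ω_ring = −(15/43)·y, ω_arm = 0
boundary: total ω_ring = x − (15/43)·y = 0 and total ω_sun = x + y = 1  ⇒  y = 43/58, x = 15/58
row 2 ring = −(15/43)·43/58 = -15/58
totals (row 1 + row 2): sun 15/58 + 43/58 = 1, ring 15/58 + (-15/58) = 0, arm 15/58 + 0 = 15/58
asked cell (row1, ring) = 15/58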